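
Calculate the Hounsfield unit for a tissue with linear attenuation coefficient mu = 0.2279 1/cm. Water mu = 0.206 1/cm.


HU = ((mu_tissue - mu_water) / mu_water) * 1000
HU = ((0.2279 - 0.206) / 0.206) * 1000
HU = 106.3


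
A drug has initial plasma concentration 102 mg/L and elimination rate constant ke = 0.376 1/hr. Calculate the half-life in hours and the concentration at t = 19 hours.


t_half = ln(2) / ke = 0.693147 / 0.376 = 1.843 hr
C(t) = C0 * exp(-ke*t) = 102 * exp(-0.376*19)
C(19) = 0.08054 mg/L


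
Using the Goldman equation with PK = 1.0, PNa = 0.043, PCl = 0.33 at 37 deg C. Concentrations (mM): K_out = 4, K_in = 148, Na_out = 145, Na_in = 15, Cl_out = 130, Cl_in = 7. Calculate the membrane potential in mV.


Vm = (RT/F)*ln((PK*Ko + PNa*Nao + PCl*Cli)/(PK*Ki + PNa*Nai + PCl*Clo))
Numer = 12.545, Denom = 191.545
Vm = -72.85 mV


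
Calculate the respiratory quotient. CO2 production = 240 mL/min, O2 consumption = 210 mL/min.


RQ = VCO2 / VO2
RQ = 240 / 210
RQ = 1.143


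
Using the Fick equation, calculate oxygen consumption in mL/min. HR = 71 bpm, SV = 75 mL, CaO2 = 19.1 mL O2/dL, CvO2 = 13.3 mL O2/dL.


CO = HR*SV = 71*75/1000 = 5.325 L/min
a-v O2 diff = 19.1 - 13.3 = 5.8 mL/dL
VO2 = CO * (CaO2-CvO2) * 10 dL/L
VO2 = 5.325 * 5.8 * 10
VO2 = 308.9 mL/min


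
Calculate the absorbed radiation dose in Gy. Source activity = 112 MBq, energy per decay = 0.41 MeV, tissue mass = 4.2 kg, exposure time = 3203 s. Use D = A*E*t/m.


A = 112 MBq = 1.1200e+08 Bq
E = 0.41 MeV = 6.5682e-14 J
D = A*E*t/m = 1.1200e+08*6.5682e-14*3203/4.2
D = 0.00561 Gy


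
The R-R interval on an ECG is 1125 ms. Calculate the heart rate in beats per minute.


HR = 60 / RR_interval(s)
RR = 1125 ms = 1.125 s
HR = 60 / 1.125 = 53.33 bpm


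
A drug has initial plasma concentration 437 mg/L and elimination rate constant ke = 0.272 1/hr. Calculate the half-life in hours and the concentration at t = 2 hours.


t_half = ln(2) / ke = 0.693147 / 0.272 = 2.548 hr
C(t) = C0 * exp(-ke*t) = 437 * exp(-0.272*2)
C(2) = 253.6 mg/L


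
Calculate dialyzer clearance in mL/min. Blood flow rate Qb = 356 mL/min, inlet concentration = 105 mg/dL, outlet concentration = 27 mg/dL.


K = Qb * (Cb_in - Cb_out) / Cb_in
K = 356 * (105 - 27) / 105
K = 264.5 mL/min


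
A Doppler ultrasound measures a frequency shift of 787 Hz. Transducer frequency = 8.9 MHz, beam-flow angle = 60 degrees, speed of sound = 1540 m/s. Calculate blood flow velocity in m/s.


v = fd * c / (2 * f0 * cos(theta))
v = 787 * 1540 / (2 * 8.9000e+06 * cos(60))
v = 0.1362 m/s


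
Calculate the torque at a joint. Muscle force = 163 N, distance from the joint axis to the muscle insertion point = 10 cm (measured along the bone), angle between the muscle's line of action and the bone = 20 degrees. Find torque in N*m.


Torque = F * d * sin(theta)   (moment arm = d*sin(theta))
d = 10 cm = 0.1 m
Torque = 163 * 0.1 * sin(20)
Torque = 5.575 N*m


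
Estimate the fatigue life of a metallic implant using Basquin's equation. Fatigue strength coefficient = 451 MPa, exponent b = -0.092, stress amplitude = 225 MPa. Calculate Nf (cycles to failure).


sigma_a = sigma_f' * (2Nf)^b
2Nf = (sigma_a/sigma_f')^(1/b)
2Nf = (225/451)^(1/-0.092)
2Nf = 1916.6541
Nf = 958.3


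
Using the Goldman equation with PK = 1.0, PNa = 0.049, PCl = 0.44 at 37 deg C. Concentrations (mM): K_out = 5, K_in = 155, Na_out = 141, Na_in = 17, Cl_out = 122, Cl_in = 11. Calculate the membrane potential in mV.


Vm = (RT/F)*ln((PK*Ko + PNa*Nao + PCl*Cli)/(PK*Ki + PNa*Nai + PCl*Clo))
Numer = 16.749, Denom = 209.513
Vm = -67.52 mV


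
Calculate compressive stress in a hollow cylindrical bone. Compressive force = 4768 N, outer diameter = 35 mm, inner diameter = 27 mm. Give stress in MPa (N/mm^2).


A = pi*(r_o^2 - r_i^2)
r_o = 17.5 mm, r_i = 13.5 mm
A = 389.557 mm^2
sigma = F/A = 4768 / 389.557
sigma = 12.24 MPa


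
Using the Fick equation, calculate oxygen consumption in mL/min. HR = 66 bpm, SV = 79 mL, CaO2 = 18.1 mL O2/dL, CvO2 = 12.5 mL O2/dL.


CO = HR*SV = 66*79/1000 = 5.214 L/min
a-v O2 diff = 18.1 - 12.5 = 5.6 mL/dL
VO2 = CO * (CaO2-CvO2) * 10 dL/L
VO2 = 5.214 * 5.6 * 10
VO2 = 292 mL/min


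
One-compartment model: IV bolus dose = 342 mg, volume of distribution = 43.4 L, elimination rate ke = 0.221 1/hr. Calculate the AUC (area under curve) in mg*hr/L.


C0 = Dose/Vd = 342/43.4 = 7.88018 mg/L
AUC = C0/ke = 7.88018/0.221
AUC = 35.66 mg*hr/L


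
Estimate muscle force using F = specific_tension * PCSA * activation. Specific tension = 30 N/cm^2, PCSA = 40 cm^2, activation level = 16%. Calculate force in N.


F = sigma * PCSA * activation
F = 30 * 40 * 0.16
F = 192 N


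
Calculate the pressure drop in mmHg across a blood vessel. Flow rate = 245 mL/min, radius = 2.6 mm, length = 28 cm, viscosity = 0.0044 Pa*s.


dP = 8*mu*L*Q / (pi*r^4)
Q = 245 mL/min = 4.08333e-06 m^3/s
dP = 280.332 Pa = 280.332 / 133.322 mmHg = 2.103 mmHg


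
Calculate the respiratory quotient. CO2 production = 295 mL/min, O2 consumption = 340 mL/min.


RQ = VCO2 / VO2
RQ = 295 / 340
RQ = 0.8676


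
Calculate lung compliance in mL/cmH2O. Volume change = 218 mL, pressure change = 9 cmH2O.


C = dV / dP
C = 218 / 9
C = 24.22 mL/cmH2O


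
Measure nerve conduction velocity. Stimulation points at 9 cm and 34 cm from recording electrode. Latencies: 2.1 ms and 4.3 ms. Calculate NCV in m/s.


Distance = (34 - 9) / 100 = 0.25 m
dt = (4.3 - 2.1) / 1000 = 0.0022 s
NCV = dist / dt = 113.6 m/s


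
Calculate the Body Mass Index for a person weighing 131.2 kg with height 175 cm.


BMI = weight / height^2
height = 175 cm = 1.75 m
BMI = 131.2 / 1.75^2
BMI = 42.84 kg/m^2


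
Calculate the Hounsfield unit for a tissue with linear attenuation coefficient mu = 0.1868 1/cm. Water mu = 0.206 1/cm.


HU = ((mu_tissue - mu_water) / mu_water) * 1000
HU = ((0.1868 - 0.206) / 0.206) * 1000
HU = -93.2


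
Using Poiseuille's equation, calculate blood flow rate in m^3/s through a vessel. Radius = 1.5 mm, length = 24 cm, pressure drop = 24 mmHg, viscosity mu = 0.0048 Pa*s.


Q = pi*r^4*dP / (8*mu*L)
r = 0.0015 m, L = 0.24 m
dP = 24 mmHg = 3199.728 Pa
Q = 5.5219e-06 m^3/s


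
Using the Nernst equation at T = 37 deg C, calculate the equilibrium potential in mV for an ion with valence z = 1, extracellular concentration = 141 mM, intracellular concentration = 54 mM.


E = (RT/(zF)) * ln(C_out/C_in)
T = 37 + 273.15 = 310.15 K
E = (8.314 * 310.15 / (1 * 96485)) * ln(141/54)
E = 25.65 mV


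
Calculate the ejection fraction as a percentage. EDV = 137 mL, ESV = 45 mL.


SV = EDV - ESV = 137 - 45 = 92 mL
EF = SV/EDV * 100 = 92/137 * 100
EF = 67.15%


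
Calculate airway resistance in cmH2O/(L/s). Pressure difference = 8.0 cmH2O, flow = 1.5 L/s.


R = dP / flow
R = 8.0 / 1.5
R = 5.333 cmH2O/(L/s)


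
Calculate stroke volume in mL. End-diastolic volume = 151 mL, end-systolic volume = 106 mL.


SV = EDV - ESV
SV = 151 - 106
SV = 45 mL


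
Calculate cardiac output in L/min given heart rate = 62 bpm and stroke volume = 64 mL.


CO = HR * SV
CO = 62 * 64 / 1000
CO = 3.968 L/min


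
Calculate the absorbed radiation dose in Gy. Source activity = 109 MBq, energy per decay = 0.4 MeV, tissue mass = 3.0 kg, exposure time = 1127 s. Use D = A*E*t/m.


A = 109 MBq = 1.0900e+08 Bq
E = 0.4 MeV = 6.408e-14 J
D = A*E*t/m = 1.0900e+08*6.408e-14*1127/3.0
D = 0.002624 Gy


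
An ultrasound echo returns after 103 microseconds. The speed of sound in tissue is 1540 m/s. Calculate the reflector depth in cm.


depth = c * t / 2
t = 103 us = 1.0300e-04 s
depth = 1540 * 1.0300e-04 / 2
depth = 0.07931 m = 7.931 cm


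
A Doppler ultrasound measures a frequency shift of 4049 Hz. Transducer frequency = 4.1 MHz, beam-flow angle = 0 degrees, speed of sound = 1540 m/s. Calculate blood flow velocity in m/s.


v = fd * c / (2 * f0 * cos(theta))
v = 4049 * 1540 / (2 * 4.1000e+06 * cos(0))
v = 0.7604 m/s


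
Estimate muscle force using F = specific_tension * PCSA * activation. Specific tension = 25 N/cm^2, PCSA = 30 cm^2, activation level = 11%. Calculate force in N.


F = sigma * PCSA * activation
F = 25 * 30 * 0.11
F = 82.5 N


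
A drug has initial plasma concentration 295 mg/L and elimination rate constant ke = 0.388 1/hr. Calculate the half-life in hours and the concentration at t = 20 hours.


t_half = ln(2) / ke = 0.693147 / 0.388 = 1.786 hr
C(t) = C0 * exp(-ke*t) = 295 * exp(-0.388*20)
C(20) = 0.1258 mg/L


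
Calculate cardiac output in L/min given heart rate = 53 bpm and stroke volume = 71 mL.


CO = HR * SV
CO = 53 * 71 / 1000
CO = 3.763 L/min


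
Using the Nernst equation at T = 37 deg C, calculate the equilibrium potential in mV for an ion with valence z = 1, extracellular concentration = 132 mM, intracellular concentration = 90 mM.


E = (RT/(zF)) * ln(C_out/C_in)
T = 37 + 273.15 = 310.15 K
E = (8.314 * 310.15 / (1 * 96485)) * ln(132/90)
E = 10.24 mV


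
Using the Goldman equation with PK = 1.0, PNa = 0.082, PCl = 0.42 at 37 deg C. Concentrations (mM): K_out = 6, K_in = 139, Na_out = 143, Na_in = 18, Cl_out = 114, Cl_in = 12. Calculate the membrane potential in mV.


Vm = (RT/F)*ln((PK*Ko + PNa*Nao + PCl*Cli)/(PK*Ki + PNa*Nai + PCl*Clo))
Numer = 22.766, Denom = 188.356
Vm = -56.47 mV


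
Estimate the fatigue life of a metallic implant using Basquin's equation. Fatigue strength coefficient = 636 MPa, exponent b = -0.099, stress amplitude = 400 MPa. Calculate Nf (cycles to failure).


sigma_a = sigma_f' * (2Nf)^b
2Nf = (sigma_a/sigma_f')^(1/b)
2Nf = (400/636)^(1/-0.099)
2Nf = 108.22171
Nf = 54.11


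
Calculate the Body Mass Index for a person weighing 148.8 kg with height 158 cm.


BMI = weight / height^2
height = 158 cm = 1.58 m
BMI = 148.8 / 1.58^2
BMI = 59.61 kg/m^2


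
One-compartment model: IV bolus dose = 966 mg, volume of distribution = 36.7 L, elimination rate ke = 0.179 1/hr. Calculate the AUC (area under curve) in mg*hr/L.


C0 = Dose/Vd = 966/36.7 = 26.3215 mg/L
AUC = C0/ke = 26.3215/0.179
AUC = 147 mg*hr/L


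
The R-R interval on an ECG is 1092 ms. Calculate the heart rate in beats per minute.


HR = 60 / RR_interval(s)
RR = 1092 ms = 1.092 s
HR = 60 / 1.092 = 54.95 bpm


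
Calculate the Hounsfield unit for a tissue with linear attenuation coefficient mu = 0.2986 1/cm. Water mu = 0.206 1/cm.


HU = ((mu_tissue - mu_water) / mu_water) * 1000
HU = ((0.2986 - 0.206) / 0.206) * 1000
HU = 449.5


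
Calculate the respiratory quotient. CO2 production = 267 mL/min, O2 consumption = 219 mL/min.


RQ = VCO2 / VO2
RQ = 267 / 219
RQ = 1.219


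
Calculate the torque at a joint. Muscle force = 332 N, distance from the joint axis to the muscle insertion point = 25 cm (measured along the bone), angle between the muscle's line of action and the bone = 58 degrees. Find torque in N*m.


Torque = F * d * sin(theta)   (moment arm = d*sin(theta))
d = 25 cm = 0.25 m
Torque = 332 * 0.25 * sin(58)
Torque = 70.39 N*m


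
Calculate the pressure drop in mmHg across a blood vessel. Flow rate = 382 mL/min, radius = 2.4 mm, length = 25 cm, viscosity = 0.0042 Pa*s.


dP = 8*mu*L*Q / (pi*r^4)
Q = 382 mL/min = 6.36667e-06 m^3/s
dP = 513.094 Pa = 513.094 / 133.322 mmHg = 3.849 mmHg


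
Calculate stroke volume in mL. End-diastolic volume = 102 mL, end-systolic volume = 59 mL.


SV = EDV - ESV
SV = 102 - 59
SV = 43 mL


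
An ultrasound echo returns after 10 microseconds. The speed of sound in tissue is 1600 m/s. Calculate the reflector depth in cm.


depth = c * t / 2
t = 10 us = 1.0000e-05 s
depth = 1600 * 1.0000e-05 / 2
depth = 0.008 m = 0.8 cm


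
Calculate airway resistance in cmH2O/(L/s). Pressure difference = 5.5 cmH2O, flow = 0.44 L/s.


R = dP / flow
R = 5.5 / 0.44
R = 12.5 cmH2O/(L/s)


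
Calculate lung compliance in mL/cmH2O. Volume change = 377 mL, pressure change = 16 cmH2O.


C = dV / dP
C = 377 / 16
C = 23.56 mL/cmH2O


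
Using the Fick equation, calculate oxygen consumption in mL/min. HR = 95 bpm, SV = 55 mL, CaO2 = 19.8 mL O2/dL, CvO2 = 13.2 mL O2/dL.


CO = HR*SV = 95*55/1000 = 5.225 L/min
a-v O2 diff = 19.8 - 13.2 = 6.6 mL/dL
VO2 = CO * (CaO2-CvO2) * 10 dL/L
VO2 = 5.225 * 6.6 * 10
VO2 = 344.9 mL/min


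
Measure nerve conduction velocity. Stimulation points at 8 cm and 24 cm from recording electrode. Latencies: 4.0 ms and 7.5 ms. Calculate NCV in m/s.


Distance = (24 - 8) / 100 = 0.16 m
dt = (7.5 - 4.0) / 1000 = 0.0035 s
NCV = dist / dt = 45.71 m/s


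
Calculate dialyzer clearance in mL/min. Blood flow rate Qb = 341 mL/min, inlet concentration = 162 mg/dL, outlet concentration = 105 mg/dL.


K = Qb * (Cb_in - Cb_out) / Cb_in
K = 341 * (162 - 105) / 162
K = 120 mL/min


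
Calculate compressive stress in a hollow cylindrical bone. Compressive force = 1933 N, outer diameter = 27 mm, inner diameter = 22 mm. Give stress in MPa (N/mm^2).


A = pi*(r_o^2 - r_i^2)
r_o = 13.5 mm, r_i = 11 mm
A = 192.423 mm^2
sigma = F/A = 1933 / 192.423
sigma = 10.05 MPa


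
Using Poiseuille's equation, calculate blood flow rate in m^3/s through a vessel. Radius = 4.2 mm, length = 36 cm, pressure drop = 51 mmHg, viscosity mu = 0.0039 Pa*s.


Q = pi*r^4*dP / (8*mu*L)
r = 0.0042 m, L = 0.36 m
dP = 51 mmHg = 6799.422 Pa
Q = 5.9178e-04 m^3/s


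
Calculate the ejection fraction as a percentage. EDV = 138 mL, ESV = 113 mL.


SV = EDV - ESV = 138 - 113 = 25 mL
EF = SV/EDV * 100 = 25/138 * 100
EF = 18.12%


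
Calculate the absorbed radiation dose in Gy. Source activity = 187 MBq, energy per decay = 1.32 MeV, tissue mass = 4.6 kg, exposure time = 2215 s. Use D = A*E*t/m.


A = 187 MBq = 1.8700e+08 Bq
E = 1.32 MeV = 2.11464e-13 J
D = A*E*t/m = 1.8700e+08*2.11464e-13*2215/4.6
D = 0.01904 Gy


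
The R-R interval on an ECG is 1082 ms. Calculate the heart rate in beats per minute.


HR = 60 / RR_interval(s)
RR = 1082 ms = 1.082 s
HR = 60 / 1.082 = 55.45 bpm


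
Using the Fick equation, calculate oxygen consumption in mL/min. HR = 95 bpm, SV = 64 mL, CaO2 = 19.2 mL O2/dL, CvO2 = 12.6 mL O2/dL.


CO = HR*SV = 95*64/1000 = 6.08 L/min
a-v O2 diff = 19.2 - 12.6 = 6.6 mL/dL
VO2 = CO * (CaO2-CvO2) * 10 dL/L
VO2 = 6.08 * 6.6 * 10
VO2 = 401.3 mL/min


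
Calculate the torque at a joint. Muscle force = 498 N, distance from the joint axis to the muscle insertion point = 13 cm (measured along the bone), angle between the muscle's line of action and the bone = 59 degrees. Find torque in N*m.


Torque = F * d * sin(theta)   (moment arm = d*sin(theta))
d = 13 cm = 0.13 m
Torque = 498 * 0.13 * sin(59)
Torque = 55.49 N*m


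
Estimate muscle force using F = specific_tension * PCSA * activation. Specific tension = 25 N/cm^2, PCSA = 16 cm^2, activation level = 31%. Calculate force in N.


F = sigma * PCSA * activation
F = 25 * 16 * 0.31
F = 124 N


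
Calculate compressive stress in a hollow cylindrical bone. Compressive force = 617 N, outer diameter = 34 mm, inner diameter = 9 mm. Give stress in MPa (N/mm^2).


A = pi*(r_o^2 - r_i^2)
r_o = 17 mm, r_i = 4.5 mm
A = 844.303 mm^2
sigma = F/A = 617 / 844.303
sigma = 0.7308 MPa


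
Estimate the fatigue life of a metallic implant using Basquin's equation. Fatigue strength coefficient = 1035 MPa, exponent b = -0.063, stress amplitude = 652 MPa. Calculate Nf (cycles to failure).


sigma_a = sigma_f' * (2Nf)^b
2Nf = (sigma_a/sigma_f')^(1/b)
2Nf = (652/1035)^(1/-0.063)
2Nf = 1533.2016
Nf = 766.6


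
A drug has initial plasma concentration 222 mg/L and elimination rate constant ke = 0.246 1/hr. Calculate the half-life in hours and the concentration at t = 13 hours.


t_half = ln(2) / ke = 0.693147 / 0.246 = 2.818 hr
C(t) = C0 * exp(-ke*t) = 222 * exp(-0.246*13)
C(13) = 9.067 mg/L


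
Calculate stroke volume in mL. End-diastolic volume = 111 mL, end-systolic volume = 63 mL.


SV = EDV - ESV
SV = 111 - 63
SV = 48 mL


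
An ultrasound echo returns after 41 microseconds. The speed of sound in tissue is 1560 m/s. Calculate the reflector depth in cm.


depth = c * t / 2
t = 41 us = 4.1000e-05 s
depth = 1560 * 4.1000e-05 / 2
depth = 0.03198 m = 3.198 cm


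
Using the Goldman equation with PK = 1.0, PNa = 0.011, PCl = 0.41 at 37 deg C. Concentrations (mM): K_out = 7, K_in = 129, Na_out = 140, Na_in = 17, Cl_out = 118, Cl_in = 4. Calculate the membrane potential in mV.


Vm = (RT/F)*ln((PK*Ko + PNa*Nao + PCl*Cli)/(PK*Ki + PNa*Nai + PCl*Clo))
Numer = 10.18, Denom = 177.567
Vm = -76.41 mV


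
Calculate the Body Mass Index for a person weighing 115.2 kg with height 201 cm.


BMI = weight / height^2
height = 201 cm = 2.01 m
BMI = 115.2 / 2.01^2
BMI = 28.51 kg/m^2


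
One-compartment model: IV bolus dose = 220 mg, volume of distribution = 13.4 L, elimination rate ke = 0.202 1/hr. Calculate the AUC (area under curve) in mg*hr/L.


C0 = Dose/Vd = 220/13.4 = 16.4179 mg/L
AUC = C0/ke = 16.4179/0.202
AUC = 81.28 mg*hr/L


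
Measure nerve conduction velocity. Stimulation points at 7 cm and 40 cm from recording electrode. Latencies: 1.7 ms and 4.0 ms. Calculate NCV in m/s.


Distance = (40 - 7) / 100 = 0.33 m
dt = (4.0 - 1.7) / 1000 = 0.0023 s
NCV = dist / dt = 143.5 m/s


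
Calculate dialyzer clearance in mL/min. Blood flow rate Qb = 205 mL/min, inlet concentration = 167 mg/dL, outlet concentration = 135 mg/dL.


K = Qb * (Cb_in - Cb_out) / Cb_in
K = 205 * (167 - 135) / 167
K = 39.28 mL/min


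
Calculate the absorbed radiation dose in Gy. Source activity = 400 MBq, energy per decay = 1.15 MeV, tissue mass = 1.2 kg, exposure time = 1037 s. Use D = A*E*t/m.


A = 400 MBq = 4.0000e+08 Bq
E = 1.15 MeV = 1.8423e-13 J
D = A*E*t/m = 4.0000e+08*1.8423e-13*1037/1.2
D = 0.06368 Gy


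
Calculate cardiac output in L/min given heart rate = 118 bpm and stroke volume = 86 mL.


CO = HR * SV
CO = 118 * 86 / 1000
CO = 10.15 L/min


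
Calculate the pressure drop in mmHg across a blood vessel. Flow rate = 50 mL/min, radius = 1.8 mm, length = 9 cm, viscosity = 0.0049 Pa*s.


dP = 8*mu*L*Q / (pi*r^4)
Q = 50 mL/min = 8.33333e-07 m^3/s
dP = 89.1471 Pa = 89.1471 / 133.322 mmHg = 0.6687 mmHg


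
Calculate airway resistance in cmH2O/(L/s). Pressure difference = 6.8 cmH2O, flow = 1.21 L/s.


R = dP / flow
R = 6.8 / 1.21
R = 5.62 cmH2O/(L/s)


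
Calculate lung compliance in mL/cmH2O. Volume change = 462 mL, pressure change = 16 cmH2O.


C = dV / dP
C = 462 / 16
C = 28.88 mL/cmH2O


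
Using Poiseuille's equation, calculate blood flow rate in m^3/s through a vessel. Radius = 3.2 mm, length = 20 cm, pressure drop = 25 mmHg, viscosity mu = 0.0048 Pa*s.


Q = pi*r^4*dP / (8*mu*L)
r = 0.0032 m, L = 0.2 m
dP = 25 mmHg = 3333.05 Pa
Q = 1.4297e-04 m^3/s


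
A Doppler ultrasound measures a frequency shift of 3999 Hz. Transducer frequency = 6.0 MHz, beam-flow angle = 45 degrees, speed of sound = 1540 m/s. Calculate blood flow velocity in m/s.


v = fd * c / (2 * f0 * cos(theta))
v = 3999 * 1540 / (2 * 6.0000e+06 * cos(45))
v = 0.7258 m/s


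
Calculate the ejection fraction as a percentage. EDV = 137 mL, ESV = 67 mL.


SV = EDV - ESV = 137 - 67 = 70 mL
EF = SV/EDV * 100 = 70/137 * 100
EF = 51.09%


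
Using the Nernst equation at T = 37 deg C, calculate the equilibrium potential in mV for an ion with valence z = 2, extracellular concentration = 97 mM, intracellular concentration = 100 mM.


E = (RT/(zF)) * ln(C_out/C_in)
T = 37 + 273.15 = 310.15 K
E = (8.314 * 310.15 / (2 * 96485)) * ln(97/100)
E = -0.407 mV


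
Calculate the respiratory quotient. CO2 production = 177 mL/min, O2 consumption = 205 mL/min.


RQ = VCO2 / VO2
RQ = 177 / 205
RQ = 0.8634


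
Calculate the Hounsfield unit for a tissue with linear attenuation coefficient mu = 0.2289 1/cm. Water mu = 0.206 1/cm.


HU = ((mu_tissue - mu_water) / mu_water) * 1000
HU = ((0.2289 - 0.206) / 0.206) * 1000
HU = 111.2


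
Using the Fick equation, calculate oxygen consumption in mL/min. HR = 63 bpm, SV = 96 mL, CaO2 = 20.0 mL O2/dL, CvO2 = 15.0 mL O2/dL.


CO = HR*SV = 63*96/1000 = 6.048 L/min
a-v O2 diff = 20.0 - 15.0 = 5 mL/dL
VO2 = CO * (CaO2-CvO2) * 10 dL/L
VO2 = 6.048 * 5 * 10
VO2 = 302.4 mL/min


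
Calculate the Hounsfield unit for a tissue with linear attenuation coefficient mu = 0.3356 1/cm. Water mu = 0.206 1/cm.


HU = ((mu_tissue - mu_water) / mu_water) * 1000
HU = ((0.3356 - 0.206) / 0.206) * 1000
HU = 629.1


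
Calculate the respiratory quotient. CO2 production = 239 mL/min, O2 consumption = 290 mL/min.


RQ = VCO2 / VO2
RQ = 239 / 290
RQ = 0.8241


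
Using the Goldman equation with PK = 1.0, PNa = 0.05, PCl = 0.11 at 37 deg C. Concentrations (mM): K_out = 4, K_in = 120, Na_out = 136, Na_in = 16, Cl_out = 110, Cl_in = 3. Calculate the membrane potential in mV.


Vm = (RT/F)*ln((PK*Ko + PNa*Nao + PCl*Cli)/(PK*Ki + PNa*Nai + PCl*Clo))
Numer = 11.13, Denom = 132.9
Vm = -66.28 mV


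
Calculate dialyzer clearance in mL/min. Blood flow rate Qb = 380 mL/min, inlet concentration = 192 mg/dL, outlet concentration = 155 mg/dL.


K = Qb * (Cb_in - Cb_out) / Cb_in
K = 380 * (192 - 155) / 192
K = 73.23 mL/min


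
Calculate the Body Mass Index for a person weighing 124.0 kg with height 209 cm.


BMI = weight / height^2
height = 209 cm = 2.09 m
BMI = 124.0 / 2.09^2
BMI = 28.39 kg/m^2


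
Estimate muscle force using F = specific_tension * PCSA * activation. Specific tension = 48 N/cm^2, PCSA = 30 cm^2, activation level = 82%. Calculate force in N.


F = sigma * PCSA * activation
F = 48 * 30 * 0.82
F = 1181 N


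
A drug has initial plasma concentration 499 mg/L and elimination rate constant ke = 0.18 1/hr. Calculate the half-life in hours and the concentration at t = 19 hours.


t_half = ln(2) / ke = 0.693147 / 0.18 = 3.851 hr
C(t) = C0 * exp(-ke*t) = 499 * exp(-0.18*19)
C(19) = 16.32 mg/L


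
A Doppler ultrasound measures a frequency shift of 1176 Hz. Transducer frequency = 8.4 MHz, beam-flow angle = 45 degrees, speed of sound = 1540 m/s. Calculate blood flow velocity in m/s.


v = fd * c / (2 * f0 * cos(theta))
v = 1176 * 1540 / (2 * 8.4000e+06 * cos(45))
v = 0.1525 m/s


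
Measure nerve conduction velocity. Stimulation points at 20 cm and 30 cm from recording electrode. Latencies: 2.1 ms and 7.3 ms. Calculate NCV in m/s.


Distance = (30 - 20) / 100 = 0.1 m
dt = (7.3 - 2.1) / 1000 = 0.0052 s
NCV = dist / dt = 19.23 m/s


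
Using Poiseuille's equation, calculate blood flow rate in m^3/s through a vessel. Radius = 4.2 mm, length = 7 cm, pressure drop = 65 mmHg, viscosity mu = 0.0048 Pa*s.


Q = pi*r^4*dP / (8*mu*L)
r = 0.0042 m, L = 0.07 m
dP = 65 mmHg = 8665.93 Pa
Q = 0.003152 m^3/s


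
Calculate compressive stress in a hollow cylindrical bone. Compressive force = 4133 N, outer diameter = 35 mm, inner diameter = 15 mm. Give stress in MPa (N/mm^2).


A = pi*(r_o^2 - r_i^2)
r_o = 17.5 mm, r_i = 7.5 mm
A = 785.398 mm^2
sigma = F/A = 4133 / 785.398
sigma = 5.262 MPa


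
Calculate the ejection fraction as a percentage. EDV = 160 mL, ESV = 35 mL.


SV = EDV - ESV = 160 - 35 = 125 mL
EF = SV/EDV * 100 = 125/160 * 100
EF = 78.12%


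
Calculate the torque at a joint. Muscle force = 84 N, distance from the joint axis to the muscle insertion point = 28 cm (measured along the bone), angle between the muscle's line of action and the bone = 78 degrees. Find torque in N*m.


Torque = F * d * sin(theta)   (moment arm = d*sin(theta))
d = 28 cm = 0.28 m
Torque = 84 * 0.28 * sin(78)
Torque = 23.01 N*m


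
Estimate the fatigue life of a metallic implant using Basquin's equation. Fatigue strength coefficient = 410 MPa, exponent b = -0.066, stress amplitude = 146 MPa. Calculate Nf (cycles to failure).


sigma_a = sigma_f' * (2Nf)^b
2Nf = (sigma_a/sigma_f')^(1/b)
2Nf = (146/410)^(1/-0.066)
2Nf = 6228867.7
Nf = 3.1144e+06


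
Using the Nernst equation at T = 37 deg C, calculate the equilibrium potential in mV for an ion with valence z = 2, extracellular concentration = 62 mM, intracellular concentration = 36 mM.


E = (RT/(zF)) * ln(C_out/C_in)
T = 37 + 273.15 = 310.15 K
E = (8.314 * 310.15 / (2 * 96485)) * ln(62/36)
E = 7.264 mV


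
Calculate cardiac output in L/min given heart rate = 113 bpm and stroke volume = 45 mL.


CO = HR * SV
CO = 113 * 45 / 1000
CO = 5.085 L/min


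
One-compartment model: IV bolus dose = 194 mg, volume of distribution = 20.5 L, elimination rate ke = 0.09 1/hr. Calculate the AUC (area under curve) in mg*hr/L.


C0 = Dose/Vd = 194/20.5 = 9.46341 mg/L
AUC = C0/ke = 9.46341/0.09
AUC = 105.1 mg*hr/L


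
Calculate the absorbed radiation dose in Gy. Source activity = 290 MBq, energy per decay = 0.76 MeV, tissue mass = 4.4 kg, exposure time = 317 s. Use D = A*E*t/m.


A = 290 MBq = 2.9000e+08 Bq
E = 0.76 MeV = 1.21752e-13 J
D = A*E*t/m = 2.9000e+08*1.21752e-13*317/4.4
D = 0.002544 Gy


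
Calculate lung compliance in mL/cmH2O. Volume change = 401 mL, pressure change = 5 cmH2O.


C = dV / dP
C = 401 / 5
C = 80.2 mL/cmH2O


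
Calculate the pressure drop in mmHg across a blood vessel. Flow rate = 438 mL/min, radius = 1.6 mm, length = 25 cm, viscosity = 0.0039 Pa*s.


dP = 8*mu*L*Q / (pi*r^4)
Q = 438 mL/min = 7.3e-06 m^3/s
dP = 2765.59 Pa = 2765.59 / 133.322 mmHg = 20.74 mmHg


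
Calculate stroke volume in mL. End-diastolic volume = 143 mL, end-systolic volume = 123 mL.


SV = EDV - ESV
SV = 143 - 123
SV = 20 mL


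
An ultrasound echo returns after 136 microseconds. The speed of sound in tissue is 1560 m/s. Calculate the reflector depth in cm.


depth = c * t / 2
t = 136 us = 1.3600e-04 s
depth = 1560 * 1.3600e-04 / 2
depth = 0.10608 m = 10.608 cm


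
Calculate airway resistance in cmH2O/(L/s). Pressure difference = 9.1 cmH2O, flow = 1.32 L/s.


R = dP / flow
R = 9.1 / 1.32
R = 6.894 cmH2O/(L/s)


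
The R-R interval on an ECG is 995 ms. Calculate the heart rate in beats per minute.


HR = 60 / RR_interval(s)
RR = 995 ms = 0.995 s
HR = 60 / 0.995 = 60.3 bpm


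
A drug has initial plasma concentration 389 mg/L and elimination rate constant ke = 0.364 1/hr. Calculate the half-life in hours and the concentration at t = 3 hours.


t_half = ln(2) / ke = 0.693147 / 0.364 = 1.904 hr
C(t) = C0 * exp(-ke*t) = 389 * exp(-0.364*3)
C(3) = 130.5 mg/L


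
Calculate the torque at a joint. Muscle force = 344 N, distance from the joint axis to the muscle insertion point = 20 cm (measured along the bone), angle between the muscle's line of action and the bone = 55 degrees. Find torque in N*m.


Torque = F * d * sin(theta)   (moment arm = d*sin(theta))
d = 20 cm = 0.2 m
Torque = 344 * 0.2 * sin(55)
Torque = 56.36 N*m


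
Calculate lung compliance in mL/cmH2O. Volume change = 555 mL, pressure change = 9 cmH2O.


C = dV / dP
C = 555 / 9
C = 61.67 mL/cmH2O


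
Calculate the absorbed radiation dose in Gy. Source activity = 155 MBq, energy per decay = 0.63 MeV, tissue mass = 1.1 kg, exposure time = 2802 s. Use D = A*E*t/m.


A = 155 MBq = 1.5500e+08 Bq
E = 0.63 MeV = 1.00926e-13 J
D = A*E*t/m = 1.5500e+08*1.00926e-13*2802/1.1
D = 0.03985 Gy


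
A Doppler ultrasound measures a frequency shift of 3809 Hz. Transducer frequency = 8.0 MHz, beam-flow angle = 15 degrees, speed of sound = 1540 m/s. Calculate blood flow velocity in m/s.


v = fd * c / (2 * f0 * cos(theta))
v = 3809 * 1540 / (2 * 8.0000e+06 * cos(15))
v = 0.3795 m/s


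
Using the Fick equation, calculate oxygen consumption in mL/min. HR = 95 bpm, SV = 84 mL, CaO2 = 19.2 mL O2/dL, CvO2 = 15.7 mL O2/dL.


CO = HR*SV = 95*84/1000 = 7.98 L/min
a-v O2 diff = 19.2 - 15.7 = 3.5 mL/dL
VO2 = CO * (CaO2-CvO2) * 10 dL/L
VO2 = 7.98 * 3.5 * 10
VO2 = 279.3 mL/min


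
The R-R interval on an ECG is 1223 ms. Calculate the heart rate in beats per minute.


HR = 60 / RR_interval(s)
RR = 1223 ms = 1.223 s
HR = 60 / 1.223 = 49.06 bpm


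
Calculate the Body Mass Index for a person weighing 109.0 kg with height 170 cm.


BMI = weight / height^2
height = 170 cm = 1.7 m
BMI = 109.0 / 1.7^2
BMI = 37.72 kg/m^2


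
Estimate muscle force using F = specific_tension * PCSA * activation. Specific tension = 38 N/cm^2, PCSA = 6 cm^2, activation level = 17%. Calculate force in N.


F = sigma * PCSA * activation
F = 38 * 6 * 0.17
F = 38.76 N


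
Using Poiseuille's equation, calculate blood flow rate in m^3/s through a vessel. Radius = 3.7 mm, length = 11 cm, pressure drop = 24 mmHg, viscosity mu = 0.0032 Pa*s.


Q = pi*r^4*dP / (8*mu*L)
r = 0.0037 m, L = 0.11 m
dP = 24 mmHg = 3199.728 Pa
Q = 6.6902e-04 m^3/s


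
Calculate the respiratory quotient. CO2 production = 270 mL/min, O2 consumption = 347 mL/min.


RQ = VCO2 / VO2
RQ = 270 / 347
RQ = 0.7781


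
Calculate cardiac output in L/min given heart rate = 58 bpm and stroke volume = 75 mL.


CO = HR * SV
CO = 58 * 75 / 1000
CO = 4.35 L/min


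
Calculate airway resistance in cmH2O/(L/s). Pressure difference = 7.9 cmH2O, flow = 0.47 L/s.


R = dP / flow
R = 7.9 / 0.47
R = 16.81 cmH2O/(L/s)


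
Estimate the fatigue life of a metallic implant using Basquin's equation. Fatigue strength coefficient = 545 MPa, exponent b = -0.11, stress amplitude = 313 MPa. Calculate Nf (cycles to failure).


sigma_a = sigma_f' * (2Nf)^b
2Nf = (sigma_a/sigma_f')^(1/b)
2Nf = (313/545)^(1/-0.11)
2Nf = 154.72665
Nf = 77.36


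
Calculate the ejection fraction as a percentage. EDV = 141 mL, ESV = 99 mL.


SV = EDV - ESV = 141 - 99 = 42 mL
EF = SV/EDV * 100 = 42/141 * 100
EF = 29.79%


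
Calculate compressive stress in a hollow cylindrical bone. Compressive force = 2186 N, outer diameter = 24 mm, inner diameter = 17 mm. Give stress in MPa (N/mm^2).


A = pi*(r_o^2 - r_i^2)
r_o = 12 mm, r_i = 8.5 mm
A = 225.409 mm^2
sigma = F/A = 2186 / 225.409
sigma = 9.698 MPa


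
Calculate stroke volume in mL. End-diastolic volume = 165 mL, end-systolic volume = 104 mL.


SV = EDV - ESV
SV = 165 - 104
SV = 61 mL


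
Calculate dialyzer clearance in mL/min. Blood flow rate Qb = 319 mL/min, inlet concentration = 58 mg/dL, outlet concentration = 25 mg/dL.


K = Qb * (Cb_in - Cb_out) / Cb_in
K = 319 * (58 - 25) / 58
K = 181.5 mL/min


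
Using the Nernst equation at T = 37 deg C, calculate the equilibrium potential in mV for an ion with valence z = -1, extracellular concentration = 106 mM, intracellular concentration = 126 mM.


E = (RT/(zF)) * ln(C_out/C_in)
T = 37 + 273.15 = 310.15 K
E = (8.314 * 310.15 / (-1 * 96485)) * ln(106/126)
E = 4.619 mV


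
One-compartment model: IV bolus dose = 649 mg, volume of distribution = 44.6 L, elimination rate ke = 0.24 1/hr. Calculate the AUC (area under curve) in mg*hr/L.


C0 = Dose/Vd = 649/44.6 = 14.5516 mg/L
AUC = C0/ke = 14.5516/0.24
AUC = 60.63 mg*hr/L


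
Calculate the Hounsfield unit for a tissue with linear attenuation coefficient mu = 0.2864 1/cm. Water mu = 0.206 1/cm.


HU = ((mu_tissue - mu_water) / mu_water) * 1000
HU = ((0.2864 - 0.206) / 0.206) * 1000
HU = 390.3


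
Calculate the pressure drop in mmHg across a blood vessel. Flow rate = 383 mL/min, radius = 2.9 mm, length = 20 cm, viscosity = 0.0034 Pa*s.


dP = 8*mu*L*Q / (pi*r^4)
Q = 383 mL/min = 6.38333e-06 m^3/s
dP = 156.28 Pa = 156.28 / 133.322 mmHg = 1.172 mmHg


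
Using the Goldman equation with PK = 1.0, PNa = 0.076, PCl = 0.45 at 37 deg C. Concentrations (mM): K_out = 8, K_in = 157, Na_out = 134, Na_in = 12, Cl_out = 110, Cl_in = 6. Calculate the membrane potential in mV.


Vm = (RT/F)*ln((PK*Ko + PNa*Nao + PCl*Cli)/(PK*Ki + PNa*Nai + PCl*Clo))
Numer = 20.884, Denom = 207.412
Vm = -61.35 mV


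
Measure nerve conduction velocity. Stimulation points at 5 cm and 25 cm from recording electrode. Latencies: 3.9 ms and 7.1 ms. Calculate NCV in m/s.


Distance = (25 - 5) / 100 = 0.2 m
dt = (7.1 - 3.9) / 1000 = 0.0032 s
NCV = dist / dt = 62.5 m/s


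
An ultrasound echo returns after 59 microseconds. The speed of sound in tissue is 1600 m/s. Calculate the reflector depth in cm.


depth = c * t / 2
t = 59 us = 5.9000e-05 s
depth = 1600 * 5.9000e-05 / 2
depth = 0.0472 m = 4.72 cm


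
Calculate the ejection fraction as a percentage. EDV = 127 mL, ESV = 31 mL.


SV = EDV - ESV = 127 - 31 = 96 mL
EF = SV/EDV * 100 = 96/127 * 100
EF = 75.59%


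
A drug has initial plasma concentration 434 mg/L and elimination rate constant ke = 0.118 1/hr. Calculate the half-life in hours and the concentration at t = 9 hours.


t_half = ln(2) / ke = 0.693147 / 0.118 = 5.874 hr
C(t) = C0 * exp(-ke*t) = 434 * exp(-0.118*9)
C(9) = 150.1 mg/L


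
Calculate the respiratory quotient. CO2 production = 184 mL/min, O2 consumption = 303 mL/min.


RQ = VCO2 / VO2
RQ = 184 / 303
RQ = 0.6073


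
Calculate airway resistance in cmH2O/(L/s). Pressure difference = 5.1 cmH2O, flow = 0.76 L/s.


R = dP / flow
R = 5.1 / 0.76
R = 6.711 cmH2O/(L/s)


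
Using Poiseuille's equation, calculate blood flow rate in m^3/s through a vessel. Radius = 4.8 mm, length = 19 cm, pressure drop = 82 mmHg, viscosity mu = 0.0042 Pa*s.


Q = pi*r^4*dP / (8*mu*L)
r = 0.0048 m, L = 0.19 m
dP = 82 mmHg = 10932.404 Pa
Q = 0.002856 m^3/s


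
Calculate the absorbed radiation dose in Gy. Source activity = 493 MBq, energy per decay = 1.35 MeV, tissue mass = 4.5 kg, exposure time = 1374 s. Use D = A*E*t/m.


A = 493 MBq = 4.9300e+08 Bq
E = 1.35 MeV = 2.1627e-13 J
D = A*E*t/m = 4.9300e+08*2.1627e-13*1374/4.5
D = 0.03255 Gy


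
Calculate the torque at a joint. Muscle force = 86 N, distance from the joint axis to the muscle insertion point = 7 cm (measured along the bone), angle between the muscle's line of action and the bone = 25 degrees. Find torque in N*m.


Torque = F * d * sin(theta)   (moment arm = d*sin(theta))
d = 7 cm = 0.07 m
Torque = 86 * 0.07 * sin(25)
Torque = 2.544 N*m


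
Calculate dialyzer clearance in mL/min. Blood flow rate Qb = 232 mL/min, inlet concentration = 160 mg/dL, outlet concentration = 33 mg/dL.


K = Qb * (Cb_in - Cb_out) / Cb_in
K = 232 * (160 - 33) / 160
K = 184.2 mL/min


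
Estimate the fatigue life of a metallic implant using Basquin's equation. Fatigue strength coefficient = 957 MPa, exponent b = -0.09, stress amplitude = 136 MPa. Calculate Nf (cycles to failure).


sigma_a = sigma_f' * (2Nf)^b
2Nf = (sigma_a/sigma_f')^(1/b)
2Nf = (136/957)^(1/-0.09)
2Nf = 2.601692e+09
Nf = 1.3008e+09


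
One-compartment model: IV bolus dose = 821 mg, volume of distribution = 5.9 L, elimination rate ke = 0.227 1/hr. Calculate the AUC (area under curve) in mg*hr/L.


C0 = Dose/Vd = 821/5.9 = 139.153 mg/L
AUC = C0/ke = 139.153/0.227
AUC = 613 mg*hr/L


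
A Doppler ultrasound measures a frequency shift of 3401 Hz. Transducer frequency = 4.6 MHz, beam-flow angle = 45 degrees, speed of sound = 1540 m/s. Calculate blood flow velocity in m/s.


v = fd * c / (2 * f0 * cos(theta))
v = 3401 * 1540 / (2 * 4.6000e+06 * cos(45))
v = 0.8051 m/s


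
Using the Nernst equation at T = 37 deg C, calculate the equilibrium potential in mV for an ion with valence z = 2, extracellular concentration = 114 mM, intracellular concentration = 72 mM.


E = (RT/(zF)) * ln(C_out/C_in)
T = 37 + 273.15 = 310.15 K
E = (8.314 * 310.15 / (2 * 96485)) * ln(114/72)
E = 6.141 mV


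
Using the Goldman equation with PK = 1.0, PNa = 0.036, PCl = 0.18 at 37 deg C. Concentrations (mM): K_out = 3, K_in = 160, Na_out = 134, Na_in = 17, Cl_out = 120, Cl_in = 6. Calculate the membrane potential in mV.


Vm = (RT/F)*ln((PK*Ko + PNa*Nao + PCl*Cli)/(PK*Ki + PNa*Nai + PCl*Clo))
Numer = 8.904, Denom = 182.212
Vm = -80.67 mV


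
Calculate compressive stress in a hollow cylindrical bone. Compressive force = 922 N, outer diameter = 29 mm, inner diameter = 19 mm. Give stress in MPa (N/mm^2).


A = pi*(r_o^2 - r_i^2)
r_o = 14.5 mm, r_i = 9.5 mm
A = 376.991 mm^2
sigma = F/A = 922 / 376.991
sigma = 2.446 MPa


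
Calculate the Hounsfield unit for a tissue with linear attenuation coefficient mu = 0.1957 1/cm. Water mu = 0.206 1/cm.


HU = ((mu_tissue - mu_water) / mu_water) * 1000
HU = ((0.1957 - 0.206) / 0.206) * 1000
HU = -50


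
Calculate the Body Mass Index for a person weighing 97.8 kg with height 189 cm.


BMI = weight / height^2
height = 189 cm = 1.89 m
BMI = 97.8 / 1.89^2
BMI = 27.38 kg/m^2


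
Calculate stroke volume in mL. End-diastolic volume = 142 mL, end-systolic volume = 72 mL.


SV = EDV - ESV
SV = 142 - 72
SV = 70 mL


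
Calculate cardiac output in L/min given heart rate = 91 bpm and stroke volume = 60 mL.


CO = HR * SV
CO = 91 * 60 / 1000
CO = 5.46 L/min


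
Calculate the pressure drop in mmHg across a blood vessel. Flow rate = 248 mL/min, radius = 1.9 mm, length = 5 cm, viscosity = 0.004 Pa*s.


dP = 8*mu*L*Q / (pi*r^4)
Q = 248 mL/min = 4.13333e-06 m^3/s
dP = 161.531 Pa = 161.531 / 133.322 mmHg = 1.212 mmHg


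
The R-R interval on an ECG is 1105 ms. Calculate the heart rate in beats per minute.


HR = 60 / RR_interval(s)
RR = 1105 ms = 1.105 s
HR = 60 / 1.105 = 54.3 bpm


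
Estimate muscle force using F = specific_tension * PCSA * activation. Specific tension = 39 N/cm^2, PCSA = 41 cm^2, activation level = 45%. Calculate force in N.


F = sigma * PCSA * activation
F = 39 * 41 * 0.45
F = 719.6 N


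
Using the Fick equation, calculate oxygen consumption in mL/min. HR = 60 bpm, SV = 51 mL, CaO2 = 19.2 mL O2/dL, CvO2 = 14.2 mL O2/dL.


CO = HR*SV = 60*51/1000 = 3.06 L/min
a-v O2 diff = 19.2 - 14.2 = 5 mL/dL
VO2 = CO * (CaO2-CvO2) * 10 dL/L
VO2 = 3.06 * 5 * 10
VO2 = 153 mL/min


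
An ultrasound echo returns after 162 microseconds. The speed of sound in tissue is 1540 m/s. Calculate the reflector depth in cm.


depth = c * t / 2
t = 162 us = 1.6200e-04 s
depth = 1540 * 1.6200e-04 / 2
depth = 0.12474 m = 12.474 cm


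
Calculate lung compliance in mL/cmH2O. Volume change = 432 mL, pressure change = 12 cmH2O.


C = dV / dP
C = 432 / 12
C = 36 mL/cmH2O


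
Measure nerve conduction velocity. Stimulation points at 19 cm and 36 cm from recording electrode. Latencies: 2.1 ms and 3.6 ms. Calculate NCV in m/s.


Distance = (36 - 19) / 100 = 0.17 m
dt = (3.6 - 2.1) / 1000 = 0.0015 s
NCV = dist / dt = 113.3 m/s


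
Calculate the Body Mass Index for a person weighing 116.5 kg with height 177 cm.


BMI = weight / height^2
height = 177 cm = 1.77 m
BMI = 116.5 / 1.77^2
BMI = 37.19 kg/m^2


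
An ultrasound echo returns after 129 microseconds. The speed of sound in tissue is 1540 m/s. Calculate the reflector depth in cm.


depth = c * t / 2
t = 129 us = 1.2900e-04 s
depth = 1540 * 1.2900e-04 / 2
depth = 0.09933 m = 9.933 cm


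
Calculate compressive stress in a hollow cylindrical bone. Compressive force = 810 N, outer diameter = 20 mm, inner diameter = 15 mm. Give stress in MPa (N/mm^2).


A = pi*(r_o^2 - r_i^2)
r_o = 10 mm, r_i = 7.5 mm
A = 137.445 mm^2
sigma = F/A = 810 / 137.445
sigma = 5.893 MPa


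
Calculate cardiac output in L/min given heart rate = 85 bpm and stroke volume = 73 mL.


CO = HR * SV
CO = 85 * 73 / 1000
CO = 6.205 L/min


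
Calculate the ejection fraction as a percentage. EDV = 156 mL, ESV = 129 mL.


SV = EDV - ESV = 156 - 129 = 27 mL
EF = SV/EDV * 100 = 27/156 * 100
EF = 17.31%


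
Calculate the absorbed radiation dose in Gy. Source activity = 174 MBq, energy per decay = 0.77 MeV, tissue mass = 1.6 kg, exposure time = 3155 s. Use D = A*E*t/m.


A = 174 MBq = 1.7400e+08 Bq
E = 0.77 MeV = 1.23354e-13 J
D = A*E*t/m = 1.7400e+08*1.23354e-13*3155/1.6
D = 0.04232 Gy


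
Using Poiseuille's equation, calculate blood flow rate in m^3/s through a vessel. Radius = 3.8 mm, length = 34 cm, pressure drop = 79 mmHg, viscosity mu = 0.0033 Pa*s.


Q = pi*r^4*dP / (8*mu*L)
r = 0.0038 m, L = 0.34 m
dP = 79 mmHg = 10532.438 Pa
Q = 7.6865e-04 m^3/s
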